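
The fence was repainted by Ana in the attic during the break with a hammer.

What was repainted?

the fence

'the fence' marks the patient of the repainting event.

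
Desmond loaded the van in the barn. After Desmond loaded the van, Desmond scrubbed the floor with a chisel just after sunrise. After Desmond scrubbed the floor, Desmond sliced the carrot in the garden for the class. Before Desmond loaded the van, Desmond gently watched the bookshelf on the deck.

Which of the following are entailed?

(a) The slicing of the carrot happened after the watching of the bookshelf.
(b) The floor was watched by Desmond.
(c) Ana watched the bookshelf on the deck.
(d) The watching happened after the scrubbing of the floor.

(a) Entailed — the narrative places the watching before the slicing.
(b) Not entailed — Desmond watched the bookshelf, not the floor; the floor belongs to the scrubbing event.
(c) Not entailed — the passage has Desmond watching the bookshelf, not Ana.
(d) Not entailed — the narrative places the watching before the scrubbing, not after.

(a)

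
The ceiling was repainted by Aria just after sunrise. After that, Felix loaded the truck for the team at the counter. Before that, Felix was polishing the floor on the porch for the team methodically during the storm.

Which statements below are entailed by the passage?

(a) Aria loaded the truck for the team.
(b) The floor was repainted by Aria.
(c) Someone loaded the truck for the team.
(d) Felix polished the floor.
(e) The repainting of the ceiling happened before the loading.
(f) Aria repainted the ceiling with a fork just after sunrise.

(c), (d), (e)

(a) Not entailed — the passage has Felix loading the truck, not Aria.
(b) Not entailed — Aria repainted the ceiling, not the floor; the floor belongs to the polishing event.
(c) Entailed — the original entails any weakening of itself; this just drops 'at the counter' and generalizes the agent.
(d) Entailed — 'polish' is an activity; 'was polishing' entails that some polishing happened, so 'polished' holds.
(e) Entailed — the narrative places the repainting before the loading.
(f) Not entailed — 'with a fork' adds information not in the original event.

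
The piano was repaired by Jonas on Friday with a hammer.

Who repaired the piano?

'Jonas' marks the agent of the repairing event.

Jonas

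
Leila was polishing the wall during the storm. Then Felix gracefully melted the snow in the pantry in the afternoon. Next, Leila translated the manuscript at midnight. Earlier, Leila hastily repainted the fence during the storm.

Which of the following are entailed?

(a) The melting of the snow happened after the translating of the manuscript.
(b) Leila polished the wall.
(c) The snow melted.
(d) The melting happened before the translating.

(a) Not entailed — the narrative places the melting before the translating, not after.
(b) Entailed — 'polish' is an activity; 'was polishing' entails that some polishing happened, so 'polished' holds.
(c) Entailed — 'Felix melted the snow' is causative; it entails the inchoative 'the snow melted'.
(d) Entailed — the narrative places the melting before the translating.

(b), (c), (d)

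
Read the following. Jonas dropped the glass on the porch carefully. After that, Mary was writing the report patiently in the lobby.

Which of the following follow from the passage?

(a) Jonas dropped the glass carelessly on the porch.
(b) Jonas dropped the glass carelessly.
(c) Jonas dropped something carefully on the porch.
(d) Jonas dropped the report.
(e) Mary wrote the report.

(a) Not entailed — 'carelessly' adds a manner not in (and inconsistent with) the original.
(b) Not entailed — 'carelessly' adds a manner not in (and inconsistent with) the original.
(c) Entailed — the original entails any weakening of itself; this just generalizes the patient.
(d) Not entailed — Jonas dropped the glass, not the report; the report belongs to the writing event.
(e) Not entailed — 'was writing' is progressive on an accomplishment; it does not entail the completed 'wrote'.

(c)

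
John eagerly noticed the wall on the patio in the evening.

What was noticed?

the wall

'the wall' marks the patient of the noticing event.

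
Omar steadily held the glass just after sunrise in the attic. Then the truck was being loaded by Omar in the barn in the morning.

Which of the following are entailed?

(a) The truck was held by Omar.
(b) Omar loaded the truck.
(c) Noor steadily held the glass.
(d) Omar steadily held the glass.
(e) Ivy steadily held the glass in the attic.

(a) Not entailed — Omar held the glass, not the truck; the truck belongs to the loading event.
(b) Not entailed — 'was loading' is progressive on an accomplishment; it does not entail the completed 'loaded'.
(c) Not entailed — the passage has Omar holding the glass, not Noor.
(d) Entailed — every conjunct here is already in the original holding event.
(e) Not entailed — the passage has Omar holding the glass, not Ivy.

(d)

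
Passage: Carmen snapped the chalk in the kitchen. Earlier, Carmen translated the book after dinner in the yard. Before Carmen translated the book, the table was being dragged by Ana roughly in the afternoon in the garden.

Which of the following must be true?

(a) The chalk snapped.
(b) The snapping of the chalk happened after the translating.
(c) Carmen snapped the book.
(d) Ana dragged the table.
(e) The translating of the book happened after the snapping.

(a), (b), (d)

(a) Entailed — 'Carmen snapped the chalk' is causative; it entails the inchoative 'the chalk snapped'.
(b) Entailed — the narrative places the translating before the snapping.
(c) Not entailed — Carmen snapped the chalk, not the book; the book belongs to the translating event.
(d) Entailed — 'drag' is an activity; 'was dragging' entails that some dragging happened, so 'dragged' holds.
(e) Not entailed — the narrative places the translating before the snapping, not after.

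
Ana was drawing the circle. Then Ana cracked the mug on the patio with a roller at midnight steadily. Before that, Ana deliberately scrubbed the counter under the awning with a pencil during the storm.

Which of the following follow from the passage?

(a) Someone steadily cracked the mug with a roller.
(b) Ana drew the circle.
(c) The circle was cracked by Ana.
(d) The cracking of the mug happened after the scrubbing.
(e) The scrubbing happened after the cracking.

(a) Entailed — this follows by dropping conjuncts from the cracking event's description.
(b) Not entailed — 'was drawing' is progressive on an accomplishment; it does not entail the completed 'drew'.
(c) Not entailed — Ana cracked the mug, not the circle; the circle belongs to the drawing event.
(d) Entailed — the narrative places the scrubbing before the cracking.
(e) Not entailed — the narrative places the scrubbing before the cracking, not after.

(a), (d)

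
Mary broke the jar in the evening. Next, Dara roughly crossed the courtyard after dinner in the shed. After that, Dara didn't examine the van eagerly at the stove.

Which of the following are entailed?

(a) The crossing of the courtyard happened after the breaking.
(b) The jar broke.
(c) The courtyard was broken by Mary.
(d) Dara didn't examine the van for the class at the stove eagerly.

(a) Entailed — the narrative places the breaking before the crossing.
(b) Entailed — 'Mary broke the jar' is causative; it entails the inchoative 'the jar broke'.
(c) Not entailed — Mary broke the jar, not the courtyard; the courtyard belongs to the crossing event.
(d) Entailed — under negation, adding a further restriction is entailed: if no such examining event occurred, none occurred for the class either.

(a), (b), (d)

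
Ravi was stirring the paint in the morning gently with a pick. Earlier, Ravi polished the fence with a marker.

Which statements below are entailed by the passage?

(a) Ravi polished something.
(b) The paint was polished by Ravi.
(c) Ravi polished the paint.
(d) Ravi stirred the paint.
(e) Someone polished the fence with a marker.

(a) Entailed — dropping 'with a marker' and generalizing the patient leaves a sub-description the original still satisfies.
(b) Not entailed — Ravi polished the fence, not the paint; the paint belongs to the stirring event.
(c) Not entailed — Ravi polished the fence, not the paint; the paint belongs to the stirring event.
(d) Entailed — 'stir' is an activity; 'was stirring' entails that some stirring happened, so 'stirred' holds.
(e) Entailed — the original entails any weakening of itself; this just generalizes the agent.

(a), (d), (e)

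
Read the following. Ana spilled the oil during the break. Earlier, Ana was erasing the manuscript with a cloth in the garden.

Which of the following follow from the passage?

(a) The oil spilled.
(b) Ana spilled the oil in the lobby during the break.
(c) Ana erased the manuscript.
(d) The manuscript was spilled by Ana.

(a)

(a) Entailed — 'Ana spilled the oil' is causative; it entails the inchoative 'the oil spilled'.
(b) Not entailed — 'in the lobby' adds information not in the original event.
(c) Not entailed — 'was erasing' is progressive on an accomplishment; it does not entail the completed 'erased'.
(d) Not entailed — Ana spilled the oil, not the manuscript; the manuscript belongs to the erasing event.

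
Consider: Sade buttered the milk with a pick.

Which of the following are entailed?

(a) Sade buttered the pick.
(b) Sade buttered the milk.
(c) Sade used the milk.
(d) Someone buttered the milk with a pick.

(a) Not entailed — the pick is the instrument, not what was buttered.
(b) Entailed — the original entails any weakening of itself; this just drops 'with a pick'.
(c) Not entailed — the milk is the patient, not an instrument — Sade used a pick.
(d) Entailed — the original entails any weakening of itself; this just generalizes the agent.

(b), (d)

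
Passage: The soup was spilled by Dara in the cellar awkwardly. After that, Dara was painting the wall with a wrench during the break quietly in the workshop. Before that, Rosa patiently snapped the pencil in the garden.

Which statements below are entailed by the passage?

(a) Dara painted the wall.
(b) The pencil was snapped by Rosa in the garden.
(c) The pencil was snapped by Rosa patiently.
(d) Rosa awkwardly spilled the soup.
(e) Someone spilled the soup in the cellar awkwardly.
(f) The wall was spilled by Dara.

(b), (c), (e)

(a) Not entailed — 'was painting' is progressive on an accomplishment; it does not entail the completed 'painted'.
(b) Entailed — the original entails any weakening of itself; this just drops 'patiently'.
(c) Entailed — dropping 'in the garden' leaves a sub-description the original still satisfies.
(d) Not entailed — the passage has Dara spilling the soup, not Rosa.
(e) Entailed — generalizing the agent leaves a sub-description the original still satisfies.
(f) Not entailed — Dara spilled the soup, not the wall; the wall belongs to the painting event.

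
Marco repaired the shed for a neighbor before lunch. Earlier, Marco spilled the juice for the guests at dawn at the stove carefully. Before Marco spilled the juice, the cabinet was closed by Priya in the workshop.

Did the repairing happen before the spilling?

The narrative orders the spilling before the repairing.

no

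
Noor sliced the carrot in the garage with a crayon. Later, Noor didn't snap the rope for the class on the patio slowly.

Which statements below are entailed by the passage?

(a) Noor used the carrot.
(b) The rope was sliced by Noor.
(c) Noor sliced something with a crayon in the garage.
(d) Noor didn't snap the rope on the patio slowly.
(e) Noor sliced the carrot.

(a) Not entailed — the carrot is the patient, not an instrument — Noor used a crayon.
(b) Not entailed — Noor sliced the carrot, not the rope; the rope belongs to the snapping event.
(c) Entailed — every conjunct here is already in the original slicing event.
(d) Not entailed — dropping 'for the class' under negation is not valid — the original leaves open that Noor snapped the rope some other way.
(e) Entailed — dropping 'with a crayon', 'in the garage' leaves a sub-description the original still satisfies.

(c), (e)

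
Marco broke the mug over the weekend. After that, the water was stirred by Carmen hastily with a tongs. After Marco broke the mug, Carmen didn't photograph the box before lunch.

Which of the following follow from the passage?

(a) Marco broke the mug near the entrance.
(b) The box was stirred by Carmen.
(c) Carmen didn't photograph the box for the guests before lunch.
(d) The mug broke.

(c), (d)

(a) Not entailed — 'near the entrance' adds information not in the original event.
(b) Not entailed — Carmen stirred the water, not the box; the box belongs to the photographing event.
(c) Entailed — under negation, adding a further restriction is entailed: if no such photographing event occurred, none occurred for the guests either.
(d) Entailed — 'Marco broke the mug' is causative; it entails the inchoative 'the mug broke'.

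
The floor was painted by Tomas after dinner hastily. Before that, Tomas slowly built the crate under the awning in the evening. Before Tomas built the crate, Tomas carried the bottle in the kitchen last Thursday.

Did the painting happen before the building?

The narrative orders the building before the painting.

no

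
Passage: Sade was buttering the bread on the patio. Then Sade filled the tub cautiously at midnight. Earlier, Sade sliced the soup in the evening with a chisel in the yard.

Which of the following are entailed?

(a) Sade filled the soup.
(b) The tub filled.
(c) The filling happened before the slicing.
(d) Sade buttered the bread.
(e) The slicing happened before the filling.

(b), (e)

(a) Not entailed — Sade filled the tub, not the soup; the soup belongs to the slicing event.
(b) Entailed — 'Sade filled the tub' is causative; it entails the inchoative 'the tub filled'.
(c) Not entailed — the narrative places the slicing before the filling, not after.
(d) Not entailed — 'was buttering' is progressive on an accomplishment; it does not entail the completed 'buttered'.
(e) Entailed — the narrative places the slicing before the filling.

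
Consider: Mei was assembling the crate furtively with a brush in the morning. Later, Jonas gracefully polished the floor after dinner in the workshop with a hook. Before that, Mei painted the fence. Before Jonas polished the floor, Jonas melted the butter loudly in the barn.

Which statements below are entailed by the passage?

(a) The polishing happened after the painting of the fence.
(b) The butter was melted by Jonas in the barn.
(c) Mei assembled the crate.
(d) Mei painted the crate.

(a), (b)

(a) Entailed — the narrative places the painting before the polishing.
(b) Entailed — the original entails any weakening of itself; this just drops 'loudly'.
(c) Not entailed — 'was assembling' is progressive on an accomplishment; it does not entail the completed 'assembled'.
(d) Not entailed — Mei painted the fence, not the crate; the crate belongs to the assembling event.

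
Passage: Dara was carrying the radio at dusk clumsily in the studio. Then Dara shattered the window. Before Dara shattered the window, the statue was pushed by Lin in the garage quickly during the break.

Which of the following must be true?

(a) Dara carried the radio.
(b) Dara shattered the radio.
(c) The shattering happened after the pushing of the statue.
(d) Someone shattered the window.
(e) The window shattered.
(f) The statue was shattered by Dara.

(a), (c), (d), (e)

(a) Entailed — 'carry' is an activity; 'was carrying' entails that some carrying happened, so 'carried' holds.
(b) Not entailed — Dara shattered the window, not the radio; the radio belongs to the carrying event.
(c) Entailed — the narrative places the pushing before the shattering.
(d) Entailed — generalizing the agent leaves a sub-description the original still satisfies.
(e) Entailed — 'Dara shattered the window' is causative; it entails the inchoative 'the window shattered'.
(f) Not entailed — Dara shattered the window, not the statue; the statue belongs to the pushing event.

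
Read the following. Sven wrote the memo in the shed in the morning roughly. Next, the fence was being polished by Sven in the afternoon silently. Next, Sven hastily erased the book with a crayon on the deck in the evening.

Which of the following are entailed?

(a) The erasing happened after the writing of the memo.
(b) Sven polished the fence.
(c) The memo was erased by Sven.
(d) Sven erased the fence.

(a) Entailed — the narrative places the writing before the erasing.
(b) Entailed — 'polish' is an activity; 'was polishing' entails that some polishing happened, so 'polished' holds.
(c) Not entailed — Sven erased the book, not the memo; the memo belongs to the writing event.
(d) Not entailed — Sven erased the book, not the fence; the fence belongs to the polishing event.

(a), (b)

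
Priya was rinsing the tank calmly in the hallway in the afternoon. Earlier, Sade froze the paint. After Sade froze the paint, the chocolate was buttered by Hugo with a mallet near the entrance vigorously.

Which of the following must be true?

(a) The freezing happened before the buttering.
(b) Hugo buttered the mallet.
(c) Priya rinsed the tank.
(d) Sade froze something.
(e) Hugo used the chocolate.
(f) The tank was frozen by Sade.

(a), (c), (d)

(a) Entailed — the narrative places the freezing before the buttering.
(b) Not entailed — the mallet is the instrument, not what was buttered.
(c) Entailed — 'rinse' is an activity; 'was rinsing' entails that some rinsing happened, so 'rinsed' holds.
(d) Entailed — generalizing the patient leaves a sub-description the original still satisfies.
(e) Not entailed — the chocolate is the patient, not an instrument — Hugo used a mallet.
(f) Not entailed — Sade froze the paint, not the tank; the tank belongs to the rinsing event.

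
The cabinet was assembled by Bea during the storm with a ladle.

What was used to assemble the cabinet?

'with a ladle' marks the instrument of the assembling event.

a ladle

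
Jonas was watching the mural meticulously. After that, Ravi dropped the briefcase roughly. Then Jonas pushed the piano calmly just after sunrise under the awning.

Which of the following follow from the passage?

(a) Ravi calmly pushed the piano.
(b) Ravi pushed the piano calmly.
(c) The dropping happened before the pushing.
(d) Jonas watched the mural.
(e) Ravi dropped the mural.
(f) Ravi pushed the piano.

(c), (d)

(a) Not entailed — the passage has Jonas pushing the piano, not Ravi.
(b) Not entailed — the passage has Jonas pushing the piano, not Ravi.
(c) Entailed — the narrative places the dropping before the pushing.
(d) Entailed — 'watch' is an activity; 'was watching' entails that some watching happened, so 'watched' holds.
(e) Not entailed — Ravi dropped the briefcase, not the mural; the mural belongs to the watching event.
(f) Not entailed — the passage has Jonas pushing the piano, not Ravi.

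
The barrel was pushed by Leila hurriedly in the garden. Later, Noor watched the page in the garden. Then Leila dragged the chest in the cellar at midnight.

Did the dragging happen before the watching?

no

The narrative orders the watching before the dragging.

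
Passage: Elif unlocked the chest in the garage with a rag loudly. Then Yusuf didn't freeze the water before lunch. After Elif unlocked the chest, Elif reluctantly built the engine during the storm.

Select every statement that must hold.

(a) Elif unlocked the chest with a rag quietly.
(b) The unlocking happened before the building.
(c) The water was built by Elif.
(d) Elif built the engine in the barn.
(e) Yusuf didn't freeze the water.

(a) Not entailed — 'quietly' adds a manner not in (and inconsistent with) the original.
(b) Entailed — the narrative places the unlocking before the building.
(c) Not entailed — Elif built the engine, not the water; the water belongs to the freezing event.
(d) Not entailed — 'in the barn' adds information not in the original event.
(e) Not entailed — dropping 'before lunch' under negation is not valid — the original leaves open that Yusuf froze the water some other way.

(b)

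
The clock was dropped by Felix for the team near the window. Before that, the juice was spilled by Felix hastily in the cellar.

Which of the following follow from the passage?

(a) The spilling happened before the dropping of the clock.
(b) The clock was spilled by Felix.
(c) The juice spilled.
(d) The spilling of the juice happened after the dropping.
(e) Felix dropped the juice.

(a) Entailed — the narrative places the spilling before the dropping.
(b) Not entailed — Felix spilled the juice, not the clock; the clock belongs to the dropping event.
(c) Entailed — 'Felix spilled the juice' is causative; it entails the inchoative 'the juice spilled'.
(d) Not entailed — the narrative places the spilling before the dropping, not after.
(e) Not entailed — Felix dropped the clock, not the juice; the juice belongs to the spilling event.

(a), (c)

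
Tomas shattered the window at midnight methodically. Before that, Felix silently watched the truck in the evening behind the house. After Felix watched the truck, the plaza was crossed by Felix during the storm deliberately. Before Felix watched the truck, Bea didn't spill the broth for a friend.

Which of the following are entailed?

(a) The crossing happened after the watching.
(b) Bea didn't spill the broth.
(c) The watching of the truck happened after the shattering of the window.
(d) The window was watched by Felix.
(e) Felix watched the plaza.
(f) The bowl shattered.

(a) Entailed — the narrative places the watching before the crossing.
(b) Not entailed — dropping 'for a friend' under negation is not valid — the original leaves open that Bea spilled the broth some other way.
(c) Not entailed — the narrative places the watching before the shattering, not after.
(d) Not entailed — Felix watched the truck, not the window; the window belongs to the shattering event.
(e) Not entailed — Felix watched the truck, not the plaza; the plaza belongs to the crossing event.
(f) Not entailed — the window is what shattered, not the bowl.

(a)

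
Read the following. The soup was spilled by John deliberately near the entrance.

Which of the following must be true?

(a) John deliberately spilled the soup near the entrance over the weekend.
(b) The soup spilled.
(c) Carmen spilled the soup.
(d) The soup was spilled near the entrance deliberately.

(b), (d)

(a) Not entailed — 'over the weekend' adds information not in the original event.
(b) Entailed — 'John spilled the soup' is causative; it entails the inchoative 'the soup spilled'.
(c) Not entailed — the passage has John spilling the soup, not Carmen.
(d) Entailed — generalizing the agent leaves a sub-description the original still satisfies.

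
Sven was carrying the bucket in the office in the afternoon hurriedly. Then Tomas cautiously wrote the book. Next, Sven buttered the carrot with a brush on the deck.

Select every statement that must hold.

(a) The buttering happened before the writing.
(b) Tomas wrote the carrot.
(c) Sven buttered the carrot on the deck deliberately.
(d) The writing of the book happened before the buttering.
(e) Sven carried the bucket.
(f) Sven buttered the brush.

(d), (e)

(a) Not entailed — the narrative places the writing before the buttering, not after.
(b) Not entailed — Tomas wrote the book, not the carrot; the carrot belongs to the buttering event.
(c) Not entailed — 'deliberately' adds information not in the original event.
(d) Entailed — the narrative places the writing before the buttering.
(e) Entailed — 'carry' is an activity; 'was carrying' entails that some carrying happened, so 'carried' holds.
(f) Not entailed — the brush is the instrument, not what was buttered.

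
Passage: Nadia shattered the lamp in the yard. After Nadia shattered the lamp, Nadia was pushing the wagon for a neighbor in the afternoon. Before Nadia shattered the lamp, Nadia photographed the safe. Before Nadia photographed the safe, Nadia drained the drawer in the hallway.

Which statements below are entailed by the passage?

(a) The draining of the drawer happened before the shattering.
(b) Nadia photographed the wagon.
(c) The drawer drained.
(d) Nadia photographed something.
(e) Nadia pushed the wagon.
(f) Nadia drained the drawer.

(a), (c), (d), (e), (f)

(a) Entailed — the narrative places the draining before the shattering.
(b) Not entailed — Nadia photographed the safe, not the wagon; the wagon belongs to the pushing event.
(c) Entailed — 'Nadia drained the drawer' is causative; it entails the inchoative 'the drawer drained'.
(d) Entailed — this follows by dropping conjuncts from the photographing event's description.
(e) Entailed — 'push' is an activity; 'was pushing' entails that some pushing happened, so 'pushed' holds.
(f) Entailed — every conjunct here is already in the original draining event.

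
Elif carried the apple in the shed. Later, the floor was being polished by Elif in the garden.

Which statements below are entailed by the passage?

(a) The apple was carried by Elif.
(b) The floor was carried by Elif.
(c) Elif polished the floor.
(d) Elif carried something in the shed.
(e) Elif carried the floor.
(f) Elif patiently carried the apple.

(a), (c), (d)

(a) Entailed — every conjunct here is already in the original carrying event.
(b) Not entailed — Elif carried the apple, not the floor; the floor belongs to the polishing event.
(c) Entailed — 'polish' is an activity; 'was polishing' entails that some polishing happened, so 'polished' holds.
(d) Entailed — generalizing the patient leaves a sub-description the original still satisfies.
(e) Not entailed — Elif carried the apple, not the floor; the floor belongs to the polishing event.
(f) Not entailed — 'patiently' adds information not in the original event.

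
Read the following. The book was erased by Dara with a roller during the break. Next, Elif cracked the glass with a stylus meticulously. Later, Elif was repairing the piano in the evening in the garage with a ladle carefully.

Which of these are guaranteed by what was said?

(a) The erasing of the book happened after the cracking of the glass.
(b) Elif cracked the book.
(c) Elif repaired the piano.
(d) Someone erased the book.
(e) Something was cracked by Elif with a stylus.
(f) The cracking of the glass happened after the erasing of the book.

(d), (e), (f)

(a) Not entailed — the narrative places the erasing before the cracking, not after.
(b) Not entailed — Elif cracked the glass, not the book; the book belongs to the erasing event.
(c) Not entailed — 'was repairing' is progressive on an accomplishment; it does not entail the completed 'repaired'.
(d) Entailed — every conjunct here is already in the original erasing event.
(e) Entailed — dropping 'meticulously' and generalizing the patient leaves a sub-description the original still satisfies.
(f) Entailed — the narrative places the erasing before the cracking.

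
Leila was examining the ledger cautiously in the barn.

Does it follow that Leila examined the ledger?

'examine' is atelic; if Leila was examining the ledger, then Leila examined the ledger (for some time).

yes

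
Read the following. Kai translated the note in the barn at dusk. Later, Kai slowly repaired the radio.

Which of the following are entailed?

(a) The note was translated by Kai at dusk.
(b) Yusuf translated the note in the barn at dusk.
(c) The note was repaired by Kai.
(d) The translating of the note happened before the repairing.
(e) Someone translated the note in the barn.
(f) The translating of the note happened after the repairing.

(a), (d), (e)

(a) Entailed — dropping 'in the barn' leaves a sub-description the original still satisfies.
(b) Not entailed — the passage has Kai translating the note, not Yusuf.
(c) Not entailed — Kai repaired the radio, not the note; the note belongs to the translating event.
(d) Entailed — the narrative places the translating before the repairing.
(e) Entailed — dropping 'at dusk' and generalizing the agent leaves a sub-description the original still satisfies.
(f) Not entailed — the narrative places the translating before the repairing, not after.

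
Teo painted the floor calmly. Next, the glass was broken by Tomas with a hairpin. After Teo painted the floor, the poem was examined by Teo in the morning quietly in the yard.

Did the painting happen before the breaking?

The narrative orders the painting before the breaking.

yes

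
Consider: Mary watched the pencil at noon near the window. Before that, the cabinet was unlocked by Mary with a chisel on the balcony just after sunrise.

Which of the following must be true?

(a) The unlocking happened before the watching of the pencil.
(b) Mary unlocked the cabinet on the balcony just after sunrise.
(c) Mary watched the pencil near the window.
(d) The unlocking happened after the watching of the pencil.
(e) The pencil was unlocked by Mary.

(a), (b), (c)

(a) Entailed — the narrative places the unlocking before the watching.
(b) Entailed — this follows by dropping conjuncts from the unlocking event's description.
(c) Entailed — dropping 'at noon' leaves a sub-description the original still satisfies.
(d) Not entailed — the narrative places the unlocking before the watching, not after.
(e) Not entailed — Mary unlocked the cabinet, not the pencil; the pencil belongs to the watching event.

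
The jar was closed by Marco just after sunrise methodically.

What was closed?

the jar

'the jar' marks the patient of the closing event.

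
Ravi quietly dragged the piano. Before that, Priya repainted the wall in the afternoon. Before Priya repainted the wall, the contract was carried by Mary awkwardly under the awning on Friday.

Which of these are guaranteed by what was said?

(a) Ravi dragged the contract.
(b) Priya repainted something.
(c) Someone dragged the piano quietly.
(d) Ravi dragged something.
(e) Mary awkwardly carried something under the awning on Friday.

(b), (c), (d), (e)

(a) Not entailed — Ravi dragged the piano, not the contract; the contract belongs to the carrying event.
(b) Entailed — the original entails any weakening of itself; this just drops 'in the afternoon' and generalizes the patient.
(c) Entailed — generalizing the agent leaves a sub-description the original still satisfies.
(d) Entailed — the original entails any weakening of itself; this just drops 'quietly' and generalizes the patient.
(e) Entailed — this follows by dropping conjuncts from the carrying event's description.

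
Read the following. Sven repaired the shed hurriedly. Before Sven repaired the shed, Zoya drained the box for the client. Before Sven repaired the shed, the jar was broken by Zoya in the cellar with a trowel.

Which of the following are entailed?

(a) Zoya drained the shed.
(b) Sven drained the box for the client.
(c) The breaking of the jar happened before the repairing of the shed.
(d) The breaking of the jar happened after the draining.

(a) Not entailed — Zoya drained the box, not the shed; the shed belongs to the repairing event.
(b) Not entailed — the passage has Zoya draining the box, not Sven.
(c) Entailed — the narrative places the breaking before the repairing.
(d) Not entailed — the narrative doesn't order the draining relative to the breaking.

(c)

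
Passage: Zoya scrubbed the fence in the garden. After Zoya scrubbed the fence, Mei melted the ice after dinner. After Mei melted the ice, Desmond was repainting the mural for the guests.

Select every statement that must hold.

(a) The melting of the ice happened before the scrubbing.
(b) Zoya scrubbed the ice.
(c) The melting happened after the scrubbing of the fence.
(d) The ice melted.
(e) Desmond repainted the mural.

(a) Not entailed — the narrative places the scrubbing before the melting, not after.
(b) Not entailed — Zoya scrubbed the fence, not the ice; the ice belongs to the melting event.
(c) Entailed — the narrative places the scrubbing before the melting.
(d) Entailed — 'Mei melted the ice' is causative; it entails the inchoative 'the ice melted'.
(e) Not entailed — 'was repainting' is progressive on an accomplishment; it does not entail the completed 'repainted'.

(c), (d)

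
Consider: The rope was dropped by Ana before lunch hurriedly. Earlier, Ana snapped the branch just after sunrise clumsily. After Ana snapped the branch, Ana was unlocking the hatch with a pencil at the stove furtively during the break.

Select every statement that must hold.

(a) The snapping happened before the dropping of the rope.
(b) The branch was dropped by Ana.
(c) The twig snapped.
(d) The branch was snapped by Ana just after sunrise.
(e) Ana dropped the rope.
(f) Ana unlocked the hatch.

(a) Entailed — the narrative places the snapping before the dropping.
(b) Not entailed — Ana dropped the rope, not the branch; the branch belongs to the snapping event.
(c) Not entailed — the branch is what snapped, not the twig.
(d) Entailed — this follows by dropping conjuncts from the snapping event's description.
(e) Entailed — the original entails any weakening of itself; this just drops 'hurriedly', 'before lunch'.
(f) Not entailed — 'was unlocking' is progressive on an accomplishment; it does not entail the completed 'unlocked'.

(a), (d), (e)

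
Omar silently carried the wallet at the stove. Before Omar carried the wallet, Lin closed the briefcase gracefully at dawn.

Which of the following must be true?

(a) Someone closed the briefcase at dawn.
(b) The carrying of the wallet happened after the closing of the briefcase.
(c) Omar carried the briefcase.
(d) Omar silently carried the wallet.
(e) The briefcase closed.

(a) Entailed — this follows by dropping conjuncts from the closing event's description.
(b) Entailed — the narrative places the closing before the carrying.
(c) Not entailed — Omar carried the wallet, not the briefcase; the briefcase belongs to the closing event.
(d) Entailed — this follows by dropping conjuncts from the carrying event's description.
(e) Entailed — 'Lin closed the briefcase' is causative; it entails the inchoative 'the briefcase closed'.

(a), (b), (d), (e)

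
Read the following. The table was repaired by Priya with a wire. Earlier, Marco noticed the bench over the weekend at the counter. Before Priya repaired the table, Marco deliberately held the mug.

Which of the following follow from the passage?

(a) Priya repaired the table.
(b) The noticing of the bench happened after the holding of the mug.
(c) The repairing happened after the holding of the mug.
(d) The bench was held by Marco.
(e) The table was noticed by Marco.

(a) Entailed — dropping 'with a wire' leaves a sub-description the original still satisfies.
(b) Not entailed — the narrative doesn't order the holding relative to the noticing.
(c) Entailed — the narrative places the holding before the repairing.
(d) Not entailed — Marco held the mug, not the bench; the bench belongs to the noticing event.
(e) Not entailed — Marco noticed the bench, not the table; the table belongs to the repairing event.

(a), (c)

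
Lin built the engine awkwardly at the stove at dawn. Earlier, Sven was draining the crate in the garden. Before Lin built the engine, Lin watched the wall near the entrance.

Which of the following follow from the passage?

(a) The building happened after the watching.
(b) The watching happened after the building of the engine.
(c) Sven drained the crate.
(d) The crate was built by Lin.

(a) Entailed — the narrative places the watching before the building.
(b) Not entailed — the narrative places the watching before the building, not after.
(c) Not entailed — 'was draining' is progressive on an accomplishment; it does not entail the completed 'drained'.
(d) Not entailed — Lin built the engine, not the crate; the crate belongs to the draining event.

(a)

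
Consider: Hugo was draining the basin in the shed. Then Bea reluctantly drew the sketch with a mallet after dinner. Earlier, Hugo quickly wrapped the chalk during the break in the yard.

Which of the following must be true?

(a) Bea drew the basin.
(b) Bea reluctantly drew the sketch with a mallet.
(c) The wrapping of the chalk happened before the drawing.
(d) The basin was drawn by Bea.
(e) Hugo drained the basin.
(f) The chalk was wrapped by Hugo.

(a) Not entailed — Bea drew the sketch, not the basin; the basin belongs to the draining event.
(b) Entailed — dropping 'after dinner' leaves a sub-description the original still satisfies.
(c) Entailed — the narrative places the wrapping before the drawing.
(d) Not entailed — Bea drew the sketch, not the basin; the basin belongs to the draining event.
(e) Not entailed — 'was draining' is progressive on an accomplishment; it does not entail the completed 'drained'.
(f) Entailed — dropping 'quickly', 'in the yard', 'during the break' leaves a sub-description the original still satisfies.

(b), (c), (f)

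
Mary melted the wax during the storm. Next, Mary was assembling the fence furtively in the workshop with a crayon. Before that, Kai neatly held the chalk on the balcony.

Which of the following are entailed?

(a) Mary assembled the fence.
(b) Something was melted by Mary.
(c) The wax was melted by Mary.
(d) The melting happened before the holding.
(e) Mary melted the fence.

(a) Not entailed — 'was assembling' is progressive on an accomplishment; it does not entail the completed 'assembled'.
(b) Entailed — every conjunct here is already in the original melting event.
(c) Entailed — dropping 'during the storm' leaves a sub-description the original still satisfies.
(d) Not entailed — the narrative doesn't order the melting relative to the holding.
(e) Not entailed — Mary melted the wax, not the fence; the fence belongs to the assembling event.

(b), (c)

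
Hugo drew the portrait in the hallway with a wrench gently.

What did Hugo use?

'with a wrench' marks the instrument of the drawing event.

a wrench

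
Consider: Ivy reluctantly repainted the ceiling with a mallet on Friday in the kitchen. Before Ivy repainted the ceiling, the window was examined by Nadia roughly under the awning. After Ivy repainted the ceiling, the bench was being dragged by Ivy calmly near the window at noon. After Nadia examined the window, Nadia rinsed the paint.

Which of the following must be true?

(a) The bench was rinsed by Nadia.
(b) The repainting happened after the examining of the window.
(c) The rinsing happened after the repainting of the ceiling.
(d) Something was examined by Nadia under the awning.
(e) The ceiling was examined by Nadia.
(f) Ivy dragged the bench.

(b), (d), (f)

(a) Not entailed — Nadia rinsed the paint, not the bench; the bench belongs to the dragging event.
(b) Entailed — the narrative places the examining before the repainting.
(c) Not entailed — the narrative doesn't order the repainting relative to the rinsing.
(d) Entailed — dropping 'roughly' and generalizing the patient leaves a sub-description the original still satisfies.
(e) Not entailed — Nadia examined the window, not the ceiling; the ceiling belongs to the repainting event.
(f) Entailed — 'drag' is an activity; 'was dragging' entails that some dragging happened, so 'dragged' holds.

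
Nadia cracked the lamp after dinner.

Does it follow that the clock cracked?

Nothing is said about any clock; only the lamp is affected.

no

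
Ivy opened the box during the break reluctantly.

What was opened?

'the box' marks the patient of the opening event.

the box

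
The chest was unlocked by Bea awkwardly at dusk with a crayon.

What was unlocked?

the chest

'the chest' marks the patient of the unlocking event.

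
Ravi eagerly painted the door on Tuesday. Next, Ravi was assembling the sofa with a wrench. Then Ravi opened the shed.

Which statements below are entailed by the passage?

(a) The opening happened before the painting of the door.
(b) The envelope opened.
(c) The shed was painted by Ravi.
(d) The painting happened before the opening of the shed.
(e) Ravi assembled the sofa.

(d)

(a) Not entailed — the narrative places the painting before the opening, not after.
(b) Not entailed — the shed is what opened, not the envelope.
(c) Not entailed — Ravi painted the door, not the shed; the shed belongs to the opening event.
(d) Entailed — the narrative places the painting before the opening.
(e) Not entailed — 'was assembling' is progressive on an accomplishment; it does not entail the completed 'assembled'.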